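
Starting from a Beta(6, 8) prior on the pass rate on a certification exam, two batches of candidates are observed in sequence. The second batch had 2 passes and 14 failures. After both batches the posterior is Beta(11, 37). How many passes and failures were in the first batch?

Because Beta–binomial updating is additive in the counts, the combined data contributed (α_post−α_prior, β_post−β_prior) successes and failures.
Total across both batches: 11−6=5 passes, 37−8=29 failures.
Subtract the second batch: 5−2=3 passes and 29−14=15 failures.

3 passes and 15 failures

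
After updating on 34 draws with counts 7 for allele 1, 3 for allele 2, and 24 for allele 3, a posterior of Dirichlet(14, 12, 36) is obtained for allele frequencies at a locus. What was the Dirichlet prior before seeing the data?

Dirichlet(7, 9, 12)

For a Dirichlet(α) prior with multinomial counts c, the posterior is Dirichlet(α + c) componentwise.
Subtract each count from the matching posterior parameter: 14−7=7, 12−3=9, 36−24=12.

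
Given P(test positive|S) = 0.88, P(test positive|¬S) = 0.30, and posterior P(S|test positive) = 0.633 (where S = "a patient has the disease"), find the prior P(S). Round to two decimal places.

Bayes' rule in odds form gives O(S|E) = O(S)·[P(E|S)/P(E|¬S)], hence O(S) = O(S|E)/LR.
Posterior odds = 0.633/(1−0.633) = 1.7248. LR = 0.88/0.30 = 2.9333.
Prior odds = 1.7248/2.9333 = 0.5880, so P(S) = 0.5880/(1+0.5880) ≈ 0.37.

P(S) = 0.37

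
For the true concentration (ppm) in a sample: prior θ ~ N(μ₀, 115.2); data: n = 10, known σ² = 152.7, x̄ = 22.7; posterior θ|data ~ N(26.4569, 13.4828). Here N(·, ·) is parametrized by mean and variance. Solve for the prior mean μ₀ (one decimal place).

The posterior mean is a precision-weighted average: μ_n = (τ₀μ₀ + τ_data·x̄)/(τ₀+τ_data), with τ₀=1/σ₀² and τ_data=n/σ².
Here τ₀ = 1/115.2 = 0.008681 and τ_data = 10/152.7 = 0.065488, so τ_n = 0.074169.
Rearranging for μ₀: μ₀ = (μ_n·τ_n − τ_data·x̄)/τ₀ = (26.4569·0.074169 − 0.065488·22.7) / 0.008681 = 0.475704/0.008681 ≈ 54.8.

μ₀ = 54.8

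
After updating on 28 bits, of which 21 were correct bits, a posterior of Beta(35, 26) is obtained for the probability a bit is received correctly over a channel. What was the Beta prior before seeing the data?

Beta(14, 19)

Under Beta–binomial conjugacy the posterior parameters are (α+s, β+f).
Subtract the data counts: 35−21=14, 26−7=19.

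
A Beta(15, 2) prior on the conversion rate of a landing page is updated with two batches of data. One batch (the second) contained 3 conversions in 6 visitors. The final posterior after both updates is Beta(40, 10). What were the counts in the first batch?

22 conversions and 5 bounces

Sequential conjugate updates are equivalent to a single update on the pooled data, so total successes = posterior α − prior α and total failures = posterior β − prior β.
Total across both batches: 40−15=25 conversions, 10−2=8 bounces.
Subtract the second batch: 25−3=22 conversions and 8−3=5 bounces.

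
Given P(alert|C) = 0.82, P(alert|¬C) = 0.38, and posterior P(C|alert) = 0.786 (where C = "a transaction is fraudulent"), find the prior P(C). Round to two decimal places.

P(C) = 0.63

Bayes' rule in odds form gives O(C|E) = O(C)·[P(E|C)/P(E|¬C)], hence O(C) = O(C|E)/LR.
Posterior odds = 0.786/(1−0.786) = 3.6729. LR = 0.82/0.38 = 2.1579.
Prior odds = 3.6729/2.1579 = 1.7021, so P(C) = 1.7021/(1+1.7021) ≈ 0.63.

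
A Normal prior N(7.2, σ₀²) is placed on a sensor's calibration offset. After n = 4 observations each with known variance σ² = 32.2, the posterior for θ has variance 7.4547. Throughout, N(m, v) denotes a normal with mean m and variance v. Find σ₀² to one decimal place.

For the Normal–Normal model with known σ², precisions add: τ_n = τ₀ + n/σ².
So 1/σ₀² = 1/7.4547 − 4/32.2 = 0.134144 − 0.124224 = 0.009920.
Hence σ₀² = 1/0.009920 ≈ 100.8.

σ₀² = 100.8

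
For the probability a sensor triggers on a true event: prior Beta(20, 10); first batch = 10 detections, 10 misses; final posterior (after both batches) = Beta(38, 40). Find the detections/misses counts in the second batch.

Sequential conjugate updates are equivalent to a single update on the pooled data, so total successes = posterior α − prior α and total failures = posterior β − prior β.
Total across both batches: 38−20=18 detections, 40−10=30 misses.
Subtract the first batch: 18−10=8 detections and 30−10=20 misses.

8 detections and 20 misses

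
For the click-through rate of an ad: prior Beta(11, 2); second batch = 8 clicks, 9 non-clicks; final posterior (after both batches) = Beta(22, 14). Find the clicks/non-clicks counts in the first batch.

Sequential conjugate updates are equivalent to a single update on the pooled data, so total successes = posterior α − prior α and total failures = posterior β − prior β.
Total across both batches: 22−11=11 clicks, 14−2=12 non-clicks.
Subtract the second batch: 11−8=3 clicks and 12−9=3 non-clicks.

3 clicks and 3 non-clicks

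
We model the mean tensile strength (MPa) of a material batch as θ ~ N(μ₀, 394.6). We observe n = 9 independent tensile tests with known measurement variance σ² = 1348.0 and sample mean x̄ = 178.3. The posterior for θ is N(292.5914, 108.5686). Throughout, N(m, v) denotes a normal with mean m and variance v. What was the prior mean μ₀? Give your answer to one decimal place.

With known observation variance, the Normal–Normal posterior has precision τ_n = τ₀ + n/σ² and mean μ_n = (τ₀μ₀ + (n/σ²)x̄)/τ_n.
Here τ₀ = 1/394.6 = 0.002534 and τ_data = 9/1348.0 = 0.006677, so τ_n = 0.009211.
Rearranging for μ₀: μ₀ = (μ_n·τ_n − τ_data·x̄)/τ₀ = (292.5914·0.009211 − 0.006677·178.3) / 0.002534 = 1.504550/0.002534 ≈ 593.7.

μ₀ = 593.7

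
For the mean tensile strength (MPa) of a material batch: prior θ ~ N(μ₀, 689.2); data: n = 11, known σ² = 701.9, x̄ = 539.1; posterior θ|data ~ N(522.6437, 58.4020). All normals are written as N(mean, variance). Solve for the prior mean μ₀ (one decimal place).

With known observation variance, the Normal–Normal posterior has precision τ_n = τ₀ + n/σ² and mean μ_n = (τ₀μ₀ + (n/σ²)x̄)/τ_n.
Here τ₀ = 1/689.2 = 0.001451 and τ_data = 11/701.9 = 0.015672, so τ_n = 0.017123.
Rearranging for μ₀: μ₀ = (μ_n·τ_n − τ_data·x̄)/τ₀ = (522.6437·0.017123 − 0.015672·539.1) / 0.001451 = 0.500453/0.001451 ≈ 344.9.

μ₀ = 344.9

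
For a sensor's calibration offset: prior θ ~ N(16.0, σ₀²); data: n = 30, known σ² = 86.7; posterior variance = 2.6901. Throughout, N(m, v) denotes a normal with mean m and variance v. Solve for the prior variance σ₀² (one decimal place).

Posterior precision equals prior precision plus data precision: 1/σ_n² = 1/σ₀² + n/σ².
So 1/σ₀² = 1/2.6901 − 30/86.7 = 0.371733 − 0.346021 = 0.025712.
Hence σ₀² = 1/0.025712 ≈ 38.9.

σ₀² = 38.9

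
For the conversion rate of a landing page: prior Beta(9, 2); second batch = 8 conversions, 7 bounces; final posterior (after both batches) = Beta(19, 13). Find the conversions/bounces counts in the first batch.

2 conversions and 4 bounces

Sequential conjugate updates are equivalent to a single update on the pooled data, so total successes = posterior α − prior α and total failures = posterior β − prior β.
Total across both batches: 19−9=10 conversions, 13−2=11 bounces.
Subtract the second batch: 10−8=2 conversions and 11−7=4 bounces.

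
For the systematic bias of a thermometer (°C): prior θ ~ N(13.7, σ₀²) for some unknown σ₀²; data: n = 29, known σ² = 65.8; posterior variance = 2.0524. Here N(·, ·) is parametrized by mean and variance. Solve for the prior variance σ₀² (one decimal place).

Posterior precision equals prior precision plus data precision: 1/σ_n² = 1/σ₀² + n/σ².
So 1/σ₀² = 1/2.0524 − 29/65.8 = 0.487234 − 0.440729 = 0.046505.
Hence σ₀² = 1/0.046505 ≈ 21.5.

σ₀² = 21.5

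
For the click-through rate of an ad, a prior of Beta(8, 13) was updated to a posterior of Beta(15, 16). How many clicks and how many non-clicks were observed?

7 clicks and 3 non-clicks

Beta is conjugate to the binomial likelihood: posterior = Beta(a+s, b+f).
Match parameters: s=15−8=7, f=16−13=3.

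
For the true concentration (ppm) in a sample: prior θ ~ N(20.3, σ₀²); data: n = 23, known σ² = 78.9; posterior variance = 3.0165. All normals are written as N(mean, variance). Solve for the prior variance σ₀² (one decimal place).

σ₀² = 25.0

Posterior precision equals prior precision plus data precision: 1/σ_n² = 1/σ₀² + n/σ².
So 1/σ₀² = 1/3.0165 − 23/78.9 = 0.331510 − 0.291508 = 0.040002.
Hence σ₀² = 1/0.040002 ≈ 25.0.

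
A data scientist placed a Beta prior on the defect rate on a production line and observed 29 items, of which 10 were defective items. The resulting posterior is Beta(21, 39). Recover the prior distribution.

Under Beta–binomial conjugacy the posterior parameters are (α+s, β+f).
So α = 21 − 10 = 11 and β = 39 − 19 = 20.

Beta(11, 20)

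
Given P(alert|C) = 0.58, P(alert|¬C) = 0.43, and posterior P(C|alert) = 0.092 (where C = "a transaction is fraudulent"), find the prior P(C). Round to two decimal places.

P(C) = 0.07

In odds form, posterior odds = prior odds × likelihood ratio, so prior odds = posterior odds ÷ LR.
Posterior odds = 0.092/(1−0.092) = 0.1013. LR = 0.58/0.43 = 1.3488.
Prior odds = 0.1013/1.3488 = 0.0751, so P(C) = 0.0751/(1+0.0751) ≈ 0.07.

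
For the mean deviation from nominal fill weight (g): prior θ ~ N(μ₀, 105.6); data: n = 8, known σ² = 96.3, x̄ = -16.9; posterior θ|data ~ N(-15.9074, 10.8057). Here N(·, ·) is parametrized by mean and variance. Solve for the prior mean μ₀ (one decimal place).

μ₀ = -7.2

The posterior mean is a precision-weighted average: μ_n = (τ₀μ₀ + τ_data·x̄)/(τ₀+τ_data), with τ₀=1/σ₀² and τ_data=n/σ².
Here τ₀ = 1/105.6 = 0.009470 and τ_data = 8/96.3 = 0.083074, so τ_n = 0.092544.
Rearranging for μ₀: μ₀ = (μ_n·τ_n − τ_data·x̄)/τ₀ = (-15.9074·0.092544 − 0.083074·-16.9) / 0.009470 = -0.068184/0.009470 ≈ -7.2.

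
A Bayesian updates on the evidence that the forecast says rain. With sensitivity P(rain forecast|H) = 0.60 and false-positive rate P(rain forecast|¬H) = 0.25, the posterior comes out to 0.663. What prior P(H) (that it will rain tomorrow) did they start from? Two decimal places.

In odds form, posterior odds = prior odds × likelihood ratio, so prior odds = posterior odds ÷ LR.
Posterior odds = 0.663/(1−0.663) = 1.9674. LR = 0.60/0.25 = 2.4000.
Prior odds = 1.9674/2.4000 = 0.8198, so P(H) = 0.8198/(1+0.8198) ≈ 0.45.

P(H) = 0.45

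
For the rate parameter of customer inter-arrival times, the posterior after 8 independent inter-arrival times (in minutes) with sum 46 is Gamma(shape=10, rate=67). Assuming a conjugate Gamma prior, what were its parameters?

Gamma(shape=2, rate=21)

Gamma–exponential conjugacy: posterior shape = α + n, posterior rate = β + Σtᵢ.
So α = 10 − 8 = 2 and β = 67 − 46 = 21.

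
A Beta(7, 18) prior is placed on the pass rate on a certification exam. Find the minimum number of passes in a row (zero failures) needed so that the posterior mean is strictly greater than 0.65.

k = 27

After k passes and 0 failures the posterior is Beta(7+k, 18), with mean (7+k)/(7+18+k).
Set (7+k)/(25+k) > 0.65 and solve: k > (0.65·25 − 7)/(1 − 0.65) = 26.429.
The smallest integer exceeding 26.429 is 27.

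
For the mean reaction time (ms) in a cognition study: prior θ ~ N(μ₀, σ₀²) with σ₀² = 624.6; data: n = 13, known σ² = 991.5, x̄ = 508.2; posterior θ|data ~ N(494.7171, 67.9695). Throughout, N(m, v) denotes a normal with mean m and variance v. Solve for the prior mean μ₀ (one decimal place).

With known observation variance, the Normal–Normal posterior has precision τ_n = τ₀ + n/σ² and mean μ_n = (τ₀μ₀ + (n/σ²)x̄)/τ_n.
Here τ₀ = 1/624.6 = 0.001601 and τ_data = 13/991.5 = 0.013111, so τ_n = 0.014712.
Rearranging for μ₀: μ₀ = (μ_n·τ_n − τ_data·x̄)/τ₀ = (494.7171·0.014712 − 0.013111·508.2) / 0.001601 = 0.615268/0.001601 ≈ 384.3.

μ₀ = 384.3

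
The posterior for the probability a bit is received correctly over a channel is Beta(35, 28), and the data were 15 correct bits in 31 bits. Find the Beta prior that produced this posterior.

Beta is conjugate to the binomial likelihood: posterior = Beta(a+s, b+f).
So a = 35 − 15 = 20 and b = 28 − 16 = 12.

Beta(20, 12)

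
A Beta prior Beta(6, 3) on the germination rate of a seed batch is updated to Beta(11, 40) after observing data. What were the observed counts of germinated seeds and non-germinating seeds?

Beta is conjugate to the binomial likelihood: posterior = Beta(a+s, b+f).
So s = 11 − 6 = 5 and f = 40 − 3 = 37.

5 germinated seeds and 37 non-germinating seeds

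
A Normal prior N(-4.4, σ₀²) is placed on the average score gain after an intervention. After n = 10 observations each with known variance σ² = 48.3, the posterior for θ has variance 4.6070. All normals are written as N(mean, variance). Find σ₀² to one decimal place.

For the Normal–Normal model with known σ², precisions add: τ_n = τ₀ + n/σ².
So 1/σ₀² = 1/4.6070 − 10/48.3 = 0.217061 − 0.207039 = 0.010022.
Hence σ₀² = 1/0.010022 ≈ 99.8.

σ₀² = 99.8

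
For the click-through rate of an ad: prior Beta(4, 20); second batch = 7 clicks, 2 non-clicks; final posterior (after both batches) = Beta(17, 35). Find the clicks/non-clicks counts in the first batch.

Sequential conjugate updates are equivalent to a single update on the pooled data, so total successes = posterior α − prior α and total failures = posterior β − prior β.
Total across both batches: 17−4=13 clicks, 35−20=15 non-clicks.
Subtract the second batch: 13−7=6 clicks and 15−2=13 non-clicks.

6 clicks and 13 non-clicks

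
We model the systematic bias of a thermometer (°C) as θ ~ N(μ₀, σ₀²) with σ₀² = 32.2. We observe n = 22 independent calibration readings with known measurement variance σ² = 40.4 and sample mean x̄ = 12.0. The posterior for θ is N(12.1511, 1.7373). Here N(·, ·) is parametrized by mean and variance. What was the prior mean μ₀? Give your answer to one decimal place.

μ₀ = 14.8

With known observation variance, the Normal–Normal posterior has precision τ_n = τ₀ + n/σ² and mean μ_n = (τ₀μ₀ + (n/σ²)x̄)/τ_n.
Here τ₀ = 1/32.2 = 0.031056 and τ_data = 22/40.4 = 0.544554, so τ_n = 0.575610.
Rearranging for μ₀: μ₀ = (μ_n·τ_n − τ_data·x̄)/τ₀ = (12.1511·0.575610 − 0.544554·12.0) / 0.031056 = 0.459647/0.031056 ≈ 14.8.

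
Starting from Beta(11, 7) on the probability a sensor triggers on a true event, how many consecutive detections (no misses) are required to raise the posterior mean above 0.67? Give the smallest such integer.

After k detections and 0 misses the posterior is Beta(11+k, 7), with mean (11+k)/(11+7+k).
Set (11+k)/(18+k) > 0.67 and solve: k > (0.67·18 − 11)/(1 − 0.67) = 3.212.
The smallest integer exceeding 3.212 is 4, and checking k=4: (15)/(22) = 0.6818 > 0.67.

k = 4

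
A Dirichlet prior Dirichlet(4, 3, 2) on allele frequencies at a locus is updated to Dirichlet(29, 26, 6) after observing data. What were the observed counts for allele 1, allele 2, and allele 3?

For a Dirichlet(α) prior with multinomial counts c, the posterior is Dirichlet(α + c) componentwise.
Counts are posterior − prior componentwise: 29−4=25, 26−3=23, 6−2=4.

counts (25, 23, 4)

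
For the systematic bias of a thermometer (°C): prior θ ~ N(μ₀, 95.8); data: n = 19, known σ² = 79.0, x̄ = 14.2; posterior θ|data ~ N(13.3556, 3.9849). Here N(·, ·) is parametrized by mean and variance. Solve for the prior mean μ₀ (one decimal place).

μ₀ = -6.1

With known observation variance, the Normal–Normal posterior has precision τ_n = τ₀ + n/σ² and mean μ_n = (τ₀μ₀ + (n/σ²)x̄)/τ_n.
Here τ₀ = 1/95.8 = 0.010438 and τ_data = 19/79.0 = 0.240506, so τ_n = 0.250944.
Rearranging for μ₀: μ₀ = (μ_n·τ_n − τ_data·x̄)/τ₀ = (13.3556·0.250944 − 0.240506·14.2) / 0.010438 = -0.063678/0.010438 ≈ -6.1.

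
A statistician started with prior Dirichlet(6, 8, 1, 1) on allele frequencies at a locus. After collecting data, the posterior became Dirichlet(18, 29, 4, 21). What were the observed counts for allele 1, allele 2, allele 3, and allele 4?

counts (12, 21, 3, 20)

For a Dirichlet(α) prior with multinomial counts c, the posterior is Dirichlet(α + c) componentwise.
Counts are posterior − prior componentwise: 18−6=12, 29−8=21, 4−1=3, 21−1=20.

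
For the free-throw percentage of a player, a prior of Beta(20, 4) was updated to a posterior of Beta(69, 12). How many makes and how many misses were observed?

49 makes and 8 misses

A Beta(a, b) prior with s successes and f failures in binomial data gives a Beta(a+s, b+f) posterior.
Match parameters: s=69−20=49, f=12−4=8.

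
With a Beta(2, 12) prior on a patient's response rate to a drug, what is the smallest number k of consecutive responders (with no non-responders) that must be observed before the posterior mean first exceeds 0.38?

k = 6

After k responders and 0 non-responders the posterior is Beta(2+k, 12), with mean (2+k)/(2+12+k).
Set (2+k)/(14+k) > 0.38 and solve: k > (0.38·14 − 2)/(1 − 0.38) = 5.355.
The smallest integer exceeding 5.355 is 6.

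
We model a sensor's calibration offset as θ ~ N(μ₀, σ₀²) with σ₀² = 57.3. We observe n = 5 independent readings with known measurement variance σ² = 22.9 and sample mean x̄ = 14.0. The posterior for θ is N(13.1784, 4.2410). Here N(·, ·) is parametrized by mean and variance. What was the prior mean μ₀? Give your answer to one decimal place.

μ₀ = 2.9

The posterior mean is a precision-weighted average: μ_n = (τ₀μ₀ + τ_data·x̄)/(τ₀+τ_data), with τ₀=1/σ₀² and τ_data=n/σ².
Here τ₀ = 1/57.3 = 0.017452 and τ_data = 5/22.9 = 0.218341, so τ_n = 0.235793.
Rearranging for μ₀: μ₀ = (μ_n·τ_n − τ_data·x̄)/τ₀ = (13.1784·0.235793 − 0.218341·14.0) / 0.017452 = 0.050600/0.017452 ≈ 2.9.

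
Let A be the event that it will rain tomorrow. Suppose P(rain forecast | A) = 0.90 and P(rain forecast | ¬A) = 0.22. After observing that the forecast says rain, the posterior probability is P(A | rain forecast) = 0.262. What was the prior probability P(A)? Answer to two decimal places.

P(A) = 0.08

In odds form, posterior odds = prior odds × likelihood ratio, so prior odds = posterior odds ÷ LR.
Posterior odds = 0.262/(1−0.262) = 0.3550. LR = 0.90/0.22 = 4.0909.
Prior odds = 0.3550/4.0909 = 0.0868, so P(A) = 0.0868/(1+0.0868) ≈ 0.08.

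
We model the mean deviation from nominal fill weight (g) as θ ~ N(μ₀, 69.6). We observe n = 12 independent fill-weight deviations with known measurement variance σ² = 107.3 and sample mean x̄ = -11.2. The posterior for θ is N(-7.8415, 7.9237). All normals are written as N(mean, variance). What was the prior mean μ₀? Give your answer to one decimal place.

The posterior mean is a precision-weighted average: μ_n = (τ₀μ₀ + τ_data·x̄)/(τ₀+τ_data), with τ₀=1/σ₀² and τ_data=n/σ².
Here τ₀ = 1/69.6 = 0.014368 and τ_data = 12/107.3 = 0.111836, so τ_n = 0.126204.
Rearranging for μ₀: μ₀ = (μ_n·τ_n − τ_data·x̄)/τ₀ = (-7.8415·0.126204 − 0.111836·-11.2) / 0.014368 = 0.262935/0.014368 ≈ 18.3.

μ₀ = 18.3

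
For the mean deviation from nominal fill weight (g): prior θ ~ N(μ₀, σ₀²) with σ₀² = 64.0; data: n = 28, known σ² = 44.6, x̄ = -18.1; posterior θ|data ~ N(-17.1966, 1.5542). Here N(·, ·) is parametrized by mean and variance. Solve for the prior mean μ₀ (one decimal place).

With known observation variance, the Normal–Normal posterior has precision τ_n = τ₀ + n/σ² and mean μ_n = (τ₀μ₀ + (n/σ²)x̄)/τ_n.
Here τ₀ = 1/64.0 = 0.015625 and τ_data = 28/44.6 = 0.627803, so τ_n = 0.643428.
Rearranging for μ₀: μ₀ = (μ_n·τ_n − τ_data·x̄)/τ₀ = (-17.1966·0.643428 − 0.627803·-18.1) / 0.015625 = 0.298460/0.015625 ≈ 19.1.

μ₀ = 19.1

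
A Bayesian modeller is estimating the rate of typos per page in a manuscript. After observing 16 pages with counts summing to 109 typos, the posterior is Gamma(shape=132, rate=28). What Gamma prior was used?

A Gamma(α, β) prior (rate parametrization) on a Poisson rate with n observations summing to S gives posterior Gamma(α+S, β+n).
So α = 132 − 109 = 23 and β = 28 − 16 = 12.

Gamma(shape=23, rate=12)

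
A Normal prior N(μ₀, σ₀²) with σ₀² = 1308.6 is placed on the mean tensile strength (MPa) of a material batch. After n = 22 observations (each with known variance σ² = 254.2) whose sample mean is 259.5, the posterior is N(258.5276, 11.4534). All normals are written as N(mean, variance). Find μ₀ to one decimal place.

With known observation variance, the Normal–Normal posterior has precision τ_n = τ₀ + n/σ² and mean μ_n = (τ₀μ₀ + (n/σ²)x̄)/τ_n.
Here τ₀ = 1/1308.6 = 0.000764 and τ_data = 22/254.2 = 0.086546, so τ_n = 0.087310.
Rearranging for μ₀: μ₀ = (μ_n·τ_n − τ_data·x̄)/τ₀ = (258.5276·0.087310 − 0.086546·259.5) / 0.000764 = 0.113358/0.000764 ≈ 148.4.

μ₀ = 148.4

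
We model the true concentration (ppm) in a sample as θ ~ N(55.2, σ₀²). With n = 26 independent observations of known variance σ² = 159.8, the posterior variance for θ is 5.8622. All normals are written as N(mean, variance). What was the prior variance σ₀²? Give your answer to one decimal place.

Posterior precision equals prior precision plus data precision: 1/σ_n² = 1/σ₀² + n/σ².
So 1/σ₀² = 1/5.8622 − 26/159.8 = 0.170584 − 0.162703 = 0.007881.
Hence σ₀² = 1/0.007881 ≈ 126.9.

σ₀² = 126.9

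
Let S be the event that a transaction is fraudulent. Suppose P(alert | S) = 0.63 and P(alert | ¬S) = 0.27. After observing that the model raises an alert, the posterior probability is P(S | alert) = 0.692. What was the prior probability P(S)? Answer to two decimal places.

In odds form, posterior odds = prior odds × likelihood ratio, so prior odds = posterior odds ÷ LR.
Posterior odds = 0.692/(1−0.692) = 2.2468. LR = 0.63/0.27 = 2.3333.
Prior odds = 2.2468/2.3333 = 0.9629, so P(S) = 0.9629/(1+0.9629) ≈ 0.49.

P(S) = 0.49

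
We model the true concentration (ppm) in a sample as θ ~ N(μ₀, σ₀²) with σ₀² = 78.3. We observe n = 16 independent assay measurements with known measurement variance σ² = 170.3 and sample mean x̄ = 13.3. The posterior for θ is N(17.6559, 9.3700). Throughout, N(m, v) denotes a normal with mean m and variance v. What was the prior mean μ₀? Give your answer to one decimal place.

μ₀ = 49.7

With known observation variance, the Normal–Normal posterior has precision τ_n = τ₀ + n/σ² and mean μ_n = (τ₀μ₀ + (n/σ²)x̄)/τ_n.
Here τ₀ = 1/78.3 = 0.012771 and τ_data = 16/170.3 = 0.093952, so τ_n = 0.106723.
Rearranging for μ₀: μ₀ = (μ_n·τ_n − τ_data·x̄)/τ₀ = (17.6559·0.106723 − 0.093952·13.3) / 0.012771 = 0.634729/0.012771 ≈ 49.7.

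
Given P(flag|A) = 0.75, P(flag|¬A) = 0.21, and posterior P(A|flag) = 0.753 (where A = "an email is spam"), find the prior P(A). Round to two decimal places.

Bayes' rule in odds form gives O(A|E) = O(A)·[P(E|A)/P(E|¬A)], hence O(A) = O(A|E)/LR.
Posterior odds = 0.753/(1−0.753) = 3.0486. LR = 0.75/0.21 = 3.5714.
Prior odds = 3.0486/3.5714 = 0.8536, so P(A) = 0.8536/(1+0.8536) ≈ 0.46.

P(A) = 0.46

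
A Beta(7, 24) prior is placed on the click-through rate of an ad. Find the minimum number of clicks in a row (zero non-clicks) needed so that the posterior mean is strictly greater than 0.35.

After k clicks and 0 non-clicks the posterior is Beta(7+k, 24), with mean (7+k)/(7+24+k).
Set (7+k)/(31+k) > 0.35 and solve: k > (0.35·31 − 7)/(1 − 0.35) = 5.923.
The smallest integer exceeding 5.923 is 6, and checking k=6: (13)/(37) = 0.3514 > 0.35.

k = 6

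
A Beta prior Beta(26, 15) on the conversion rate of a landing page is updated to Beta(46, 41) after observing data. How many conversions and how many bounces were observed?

Beta is conjugate to the binomial likelihood: posterior = Beta(a+s, b+f).
Match parameters: s=46−26=20, f=41−15=26.

20 conversions and 26 bounces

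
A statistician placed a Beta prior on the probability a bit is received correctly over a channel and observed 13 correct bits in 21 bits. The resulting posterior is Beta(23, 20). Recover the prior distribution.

Under Beta–binomial conjugacy the posterior parameters are (a+s, b+f).
So a = 23 − 13 = 10 and b = 20 − 8 = 12.

Beta(10, 12)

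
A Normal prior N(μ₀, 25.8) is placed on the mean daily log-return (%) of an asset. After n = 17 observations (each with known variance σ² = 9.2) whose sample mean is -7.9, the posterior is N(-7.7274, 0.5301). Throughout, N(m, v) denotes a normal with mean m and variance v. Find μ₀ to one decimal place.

μ₀ = 0.5

With known observation variance, the Normal–Normal posterior has precision τ_n = τ₀ + n/σ² and mean μ_n = (τ₀μ₀ + (n/σ²)x̄)/τ_n.
Here τ₀ = 1/25.8 = 0.038760 and τ_data = 17/9.2 = 1.847826, so τ_n = 1.886586.
Rearranging for μ₀: μ₀ = (μ_n·τ_n − τ_data·x̄)/τ₀ = (-7.7274·1.886586 − 1.847826·-7.9) / 0.038760 = 0.019421/0.038760 ≈ 0.5.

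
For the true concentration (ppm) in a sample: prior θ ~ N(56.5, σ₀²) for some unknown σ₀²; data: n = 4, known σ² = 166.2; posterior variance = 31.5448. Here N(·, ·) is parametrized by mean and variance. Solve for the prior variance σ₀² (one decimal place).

σ₀² = 131.0

For the Normal–Normal model with known σ², precisions add: τ_n = τ₀ + n/σ².
So 1/σ₀² = 1/31.5448 − 4/166.2 = 0.031701 − 0.024067 = 0.007634.
Hence σ₀² = 1/0.007634 ≈ 131.0.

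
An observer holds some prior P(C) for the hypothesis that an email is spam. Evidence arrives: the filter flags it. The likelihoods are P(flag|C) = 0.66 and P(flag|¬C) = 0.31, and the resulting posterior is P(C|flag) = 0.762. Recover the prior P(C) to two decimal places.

P(C) = 0.60

In odds form, posterior odds = prior odds × likelihood ratio, so prior odds = posterior odds ÷ LR.
Posterior odds = 0.762/(1−0.762) = 3.2017. LR = 0.66/0.31 = 2.1290.
Prior odds = 3.2017/2.1290 = 1.5039, so P(C) = 1.5039/(1+1.5039) ≈ 0.60.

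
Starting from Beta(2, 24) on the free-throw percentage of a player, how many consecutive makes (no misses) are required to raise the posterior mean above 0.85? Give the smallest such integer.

k = 135

After k makes and 0 misses the posterior is Beta(2+k, 24), with mean (2+k)/(2+24+k).
Set (2+k)/(26+k) > 0.85 and solve: k > (0.85·26 − 2)/(1 − 0.85) = 134.000.
The smallest integer exceeding 134.000 is 135, and checking k=135: (137)/(161) = 0.8509 > 0.85.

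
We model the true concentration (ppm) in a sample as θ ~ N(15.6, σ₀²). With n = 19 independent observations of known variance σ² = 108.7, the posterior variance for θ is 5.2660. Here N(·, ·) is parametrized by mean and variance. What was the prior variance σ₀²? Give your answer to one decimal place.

Posterior precision equals prior precision plus data precision: 1/σ_n² = 1/σ₀² + n/σ².
So 1/σ₀² = 1/5.2660 − 19/108.7 = 0.189897 − 0.174793 = 0.015104.
Hence σ₀² = 1/0.015104 ≈ 66.2.

σ₀² = 66.2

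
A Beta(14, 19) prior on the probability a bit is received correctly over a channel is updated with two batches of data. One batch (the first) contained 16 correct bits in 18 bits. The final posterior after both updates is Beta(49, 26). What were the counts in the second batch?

19 correct bits and 5 errors

Sequential conjugate updates are equivalent to a single update on the pooled data, so total successes = posterior α − prior α and total failures = posterior β − prior β.
Total across both batches: 49−14=35 correct bits, 26−19=7 errors.
Subtract the first batch: 35−16=19 correct bits and 7−2=5 errors.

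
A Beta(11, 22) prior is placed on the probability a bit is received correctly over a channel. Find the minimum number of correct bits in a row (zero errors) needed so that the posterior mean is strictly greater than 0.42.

k = 5

After k correct bits and 0 errors the posterior is Beta(11+k, 22), with mean (11+k)/(11+22+k).
Set (11+k)/(33+k) > 0.42 and solve: k > (0.42·33 − 11)/(1 − 0.42) = 4.931.
The smallest integer exceeding 4.931 is 5.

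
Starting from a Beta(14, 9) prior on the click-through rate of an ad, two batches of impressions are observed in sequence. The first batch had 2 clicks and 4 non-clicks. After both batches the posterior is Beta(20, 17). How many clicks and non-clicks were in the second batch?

4 clicks and 4 non-clicks

Sequential conjugate updates are equivalent to a single update on the pooled data, so total successes = posterior α − prior α and total failures = posterior β − prior β.
Total across both batches: 20−14=6 clicks, 17−9=8 non-clicks.
Subtract the first batch: 6−2=4 clicks and 8−4=4 non-clicks.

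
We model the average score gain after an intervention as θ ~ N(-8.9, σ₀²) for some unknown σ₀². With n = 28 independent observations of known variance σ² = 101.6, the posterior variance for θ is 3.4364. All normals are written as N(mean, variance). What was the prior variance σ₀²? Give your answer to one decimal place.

σ₀² = 64.9

Posterior precision equals prior precision plus data precision: 1/σ_n² = 1/σ₀² + n/σ².
So 1/σ₀² = 1/3.4364 − 28/101.6 = 0.291002 − 0.275591 = 0.015411.
Hence σ₀² = 1/0.015411 ≈ 64.9.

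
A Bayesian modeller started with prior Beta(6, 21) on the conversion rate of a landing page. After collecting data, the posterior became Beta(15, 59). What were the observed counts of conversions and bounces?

9 conversions and 38 bounces

Beta is conjugate to the binomial likelihood: posterior = Beta(a+s, b+f).
So s = 15 − 6 = 9 and f = 59 − 21 = 38.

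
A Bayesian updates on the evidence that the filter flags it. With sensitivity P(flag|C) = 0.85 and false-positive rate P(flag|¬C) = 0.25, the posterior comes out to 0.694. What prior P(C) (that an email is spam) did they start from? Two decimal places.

Bayes' rule in odds form gives O(C|E) = O(C)·[P(E|C)/P(E|¬C)], hence O(C) = O(C|E)/LR.
Posterior odds = 0.694/(1−0.694) = 2.2680. LR = 0.85/0.25 = 3.4000.
Prior odds = 2.2680/3.4000 = 0.6671, so P(C) = 0.6671/(1+0.6671) ≈ 0.40.

P(C) = 0.40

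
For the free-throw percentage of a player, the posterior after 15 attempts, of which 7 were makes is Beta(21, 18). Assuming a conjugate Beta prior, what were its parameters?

Beta(14, 10)

Under Beta–binomial conjugacy the posterior parameters are (a+s, b+f).
Subtract the data counts: 21−7=14, 18−8=10.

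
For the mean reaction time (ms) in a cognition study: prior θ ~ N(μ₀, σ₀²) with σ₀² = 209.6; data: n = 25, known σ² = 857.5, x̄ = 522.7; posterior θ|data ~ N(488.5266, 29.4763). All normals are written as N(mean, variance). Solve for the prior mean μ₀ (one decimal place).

μ₀ = 279.7

The posterior mean is a precision-weighted average: μ_n = (τ₀μ₀ + τ_data·x̄)/(τ₀+τ_data), with τ₀=1/σ₀² and τ_data=n/σ².
Here τ₀ = 1/209.6 = 0.004771 and τ_data = 25/857.5 = 0.029155, so τ_n = 0.033926.
Rearranging for μ₀: μ₀ = (μ_n·τ_n − τ_data·x̄)/τ₀ = (488.5266·0.033926 − 0.029155·522.7) / 0.004771 = 1.334435/0.004771 ≈ 279.7.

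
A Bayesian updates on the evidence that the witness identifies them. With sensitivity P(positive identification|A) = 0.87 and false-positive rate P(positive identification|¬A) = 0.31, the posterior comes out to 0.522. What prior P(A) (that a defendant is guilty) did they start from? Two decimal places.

P(A) = 0.28

Bayes' rule in odds form gives O(A|E) = O(A)·[P(E|A)/P(E|¬A)], hence O(A) = O(A|E)/LR.
Posterior odds = 0.522/(1−0.522) = 1.0921. LR = 0.87/0.31 = 2.8065.
Prior odds = 1.0921/2.8065 = 0.3891, so P(A) = 0.3891/(1+0.3891) ≈ 0.28.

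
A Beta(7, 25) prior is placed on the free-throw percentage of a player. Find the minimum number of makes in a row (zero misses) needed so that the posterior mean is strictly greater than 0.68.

After k makes and 0 misses the posterior is Beta(7+k, 25), with mean (7+k)/(7+25+k).
Set (7+k)/(32+k) > 0.68 and solve: k > (0.68·32 − 7)/(1 − 0.68) = 46.125.
The smallest integer exceeding 46.125 is 47.

k = 47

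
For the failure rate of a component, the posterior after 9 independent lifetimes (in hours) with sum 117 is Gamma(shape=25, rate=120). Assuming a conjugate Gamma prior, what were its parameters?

For an exponential likelihood with a Gamma(α, β) prior on the rate, n observations with total T give posterior Gamma(α+n, β+T).
So α = 25 − 9 = 16 and β = 120 − 117 = 3.

Gamma(shape=16, rate=3)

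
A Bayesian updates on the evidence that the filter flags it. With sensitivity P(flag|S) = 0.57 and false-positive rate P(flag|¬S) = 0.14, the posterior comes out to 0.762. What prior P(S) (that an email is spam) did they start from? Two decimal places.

P(S) = 0.44

In odds form, posterior odds = prior odds × likelihood ratio, so prior odds = posterior odds ÷ LR.
Posterior odds = 0.762/(1−0.762) = 3.2017. LR = 0.57/0.14 = 4.0714.
Prior odds = 3.2017/4.0714 = 0.7864, so P(S) = 0.7864/(1+0.7864) ≈ 0.44.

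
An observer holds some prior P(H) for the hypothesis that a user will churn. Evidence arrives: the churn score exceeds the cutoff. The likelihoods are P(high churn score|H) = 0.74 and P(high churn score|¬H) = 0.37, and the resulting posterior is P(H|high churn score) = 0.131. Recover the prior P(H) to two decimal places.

Bayes' rule in odds form gives O(H|E) = O(H)·[P(E|H)/P(E|¬H)], hence O(H) = O(H|E)/LR.
Posterior odds = 0.131/(1−0.131) = 0.1507. LR = 0.74/0.37 = 2.0000.
Prior odds = 0.1507/2.0000 = 0.0754, so P(H) = 0.0754/(1+0.0754) ≈ 0.07.

P(H) = 0.07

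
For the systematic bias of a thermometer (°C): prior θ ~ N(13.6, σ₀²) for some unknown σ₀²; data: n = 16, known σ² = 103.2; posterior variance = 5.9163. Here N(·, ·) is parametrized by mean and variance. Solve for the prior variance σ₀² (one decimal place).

Posterior precision equals prior precision plus data precision: 1/σ_n² = 1/σ₀² + n/σ².
So 1/σ₀² = 1/5.9163 − 16/103.2 = 0.169025 − 0.155039 = 0.013986.
Hence σ₀² = 1/0.013986 ≈ 71.5.

σ₀² = 71.5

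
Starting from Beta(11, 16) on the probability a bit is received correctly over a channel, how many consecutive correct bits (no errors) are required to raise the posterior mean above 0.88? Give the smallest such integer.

After k correct bits and 0 errors the posterior is Beta(11+k, 16), with mean (11+k)/(11+16+k).
Set (11+k)/(27+k) > 0.88 and solve: k > (0.88·27 − 11)/(1 − 0.88) = 106.333.
The smallest integer exceeding 106.333 is 107.

k = 107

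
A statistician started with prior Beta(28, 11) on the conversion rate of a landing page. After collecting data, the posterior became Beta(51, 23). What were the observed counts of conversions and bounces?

23 conversions and 12 bounces

A Beta(a, b) prior with s successes and f failures in binomial data gives a Beta(a+s, b+f) posterior.
So s = 51 − 28 = 23 and f = 23 − 11 = 12.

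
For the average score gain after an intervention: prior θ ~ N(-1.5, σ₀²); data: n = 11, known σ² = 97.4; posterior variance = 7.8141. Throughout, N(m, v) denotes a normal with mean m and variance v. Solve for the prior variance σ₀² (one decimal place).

For the Normal–Normal model with known σ², precisions add: τ_n = τ₀ + n/σ².
So 1/σ₀² = 1/7.8141 − 11/97.4 = 0.127974 − 0.112936 = 0.015038.
Hence σ₀² = 1/0.015038 ≈ 66.5.

σ₀² = 66.5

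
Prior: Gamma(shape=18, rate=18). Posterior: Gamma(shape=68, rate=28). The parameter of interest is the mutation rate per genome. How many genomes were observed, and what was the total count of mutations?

Gamma–Poisson conjugacy: posterior shape = α + Σxᵢ, posterior rate = β + n.
Matching: Σxᵢ = 68 − 18 = 50 and n = 28 − 18 = 10.

n = 10 genomes with total 50 mutations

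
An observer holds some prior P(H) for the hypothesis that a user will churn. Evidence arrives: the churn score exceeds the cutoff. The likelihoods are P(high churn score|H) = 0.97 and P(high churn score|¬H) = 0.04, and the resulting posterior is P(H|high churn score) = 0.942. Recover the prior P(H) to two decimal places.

In odds form, posterior odds = prior odds × likelihood ratio, so prior odds = posterior odds ÷ LR.
Posterior odds = 0.942/(1−0.942) = 16.2414. LR = 0.97/0.04 = 24.2500.
Prior odds = 16.2414/24.2500 = 0.6697, so P(H) = 0.6697/(1+0.6697) ≈ 0.40.

P(H) = 0.40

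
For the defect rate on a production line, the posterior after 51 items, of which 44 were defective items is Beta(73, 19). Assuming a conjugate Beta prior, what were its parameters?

Beta is conjugate to the binomial likelihood: posterior = Beta(α+s, β+f).
So α = 73 − 44 = 29 and β = 19 − 7 = 12.

Beta(29, 12)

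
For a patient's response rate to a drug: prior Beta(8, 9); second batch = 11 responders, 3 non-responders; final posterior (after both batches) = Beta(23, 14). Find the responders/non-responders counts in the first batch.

4 responders and 2 non-responders

Sequential conjugate updates are equivalent to a single update on the pooled data, so total successes = posterior α − prior α and total failures = posterior β − prior β.
Total across both batches: 23−8=15 responders, 14−9=5 non-responders.
Subtract the second batch: 15−11=4 responders and 5−3=2 non-responders.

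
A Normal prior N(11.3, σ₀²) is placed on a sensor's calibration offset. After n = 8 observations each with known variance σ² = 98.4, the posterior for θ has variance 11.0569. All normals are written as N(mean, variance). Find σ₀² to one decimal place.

Posterior precision equals prior precision plus data precision: 1/σ_n² = 1/σ₀² + n/σ².
So 1/σ₀² = 1/11.0569 − 8/98.4 = 0.090441 − 0.081301 = 0.009140.
Hence σ₀² = 1/0.009140 ≈ 109.4.

σ₀² = 109.4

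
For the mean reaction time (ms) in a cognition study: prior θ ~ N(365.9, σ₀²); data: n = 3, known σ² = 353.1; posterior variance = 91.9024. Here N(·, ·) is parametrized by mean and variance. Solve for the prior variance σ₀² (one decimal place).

σ₀² = 419.3

Posterior precision equals prior precision plus data precision: 1/σ_n² = 1/σ₀² + n/σ².
So 1/σ₀² = 1/91.9024 − 3/353.1 = 0.010881 − 0.008496 = 0.002385.
Hence σ₀² = 1/0.002385 ≈ 419.3.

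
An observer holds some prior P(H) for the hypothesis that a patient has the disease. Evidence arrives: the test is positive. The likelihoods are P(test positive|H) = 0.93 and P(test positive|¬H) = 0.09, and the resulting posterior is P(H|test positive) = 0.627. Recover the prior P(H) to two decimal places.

Bayes' rule in odds form gives O(H|E) = O(H)·[P(E|H)/P(E|¬H)], hence O(H) = O(H|E)/LR.
Posterior odds = 0.627/(1−0.627) = 1.6810. LR = 0.93/0.09 = 10.3333.
Prior odds = 1.6810/10.3333 = 0.1627, so P(H) = 0.1627/(1+0.1627) ≈ 0.14.

P(H) = 0.14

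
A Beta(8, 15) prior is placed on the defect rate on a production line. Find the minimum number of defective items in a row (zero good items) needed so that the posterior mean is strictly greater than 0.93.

k = 192

After k defective items and 0 good items the posterior is Beta(8+k, 15), with mean (8+k)/(8+15+k).
Set (8+k)/(23+k) > 0.93 and solve: k > (0.93·23 − 8)/(1 − 0.93) = 191.286.
The smallest integer exceeding 191.286 is 192.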